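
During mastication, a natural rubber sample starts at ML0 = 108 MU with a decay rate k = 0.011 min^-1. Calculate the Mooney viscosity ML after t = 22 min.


ML = ML0 * exp(-k * t)
ML = 108 * exp(-0.011 * 22)
ML = 108 * 0.7851
ML = 84.79 MU

84.79 MU


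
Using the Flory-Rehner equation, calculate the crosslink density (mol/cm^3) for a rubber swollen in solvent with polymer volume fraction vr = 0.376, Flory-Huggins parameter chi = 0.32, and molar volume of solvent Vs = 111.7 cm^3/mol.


ln(1 - vr) = ln(1 - 0.376) = -0.4716
Numerator = -((-0.4716) + 0.376 + 0.32 * 0.376^2) = 0.0504
Denominator = 111.7 * (0.376^(1/3) - 0.376/2) = 59.6216
nu = 0.0504 / 59.6216 = 8.4474e-04 mol/cm^3

8.4474e-04 mol/cm^3


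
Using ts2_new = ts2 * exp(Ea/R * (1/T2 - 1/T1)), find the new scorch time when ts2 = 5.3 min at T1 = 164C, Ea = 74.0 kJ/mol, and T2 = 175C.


Convert temperatures: T1 = 164 + 273.15 = 437.15 K, T2 = 175 + 273.15 = 448.15 K
ts2_new = 5.3 * exp(74000 / 8.314 * (1/448.15 - 1/437.15))
1/T2 - 1/T1 = -5.6149e-05
ts2_new = 3.22 min

3.22 min


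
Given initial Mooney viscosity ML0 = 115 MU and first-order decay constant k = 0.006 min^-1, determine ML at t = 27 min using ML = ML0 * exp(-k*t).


ML = ML0 * exp(-k * t)
ML = 115 * exp(-0.006 * 27)
ML = 115 * 0.8504
ML = 97.8 MU

97.8 MU


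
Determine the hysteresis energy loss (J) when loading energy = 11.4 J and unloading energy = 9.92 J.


Hysteresis loss = loading - unloading
= 11.4 - 9.92
= 1.48 J

1.48 J


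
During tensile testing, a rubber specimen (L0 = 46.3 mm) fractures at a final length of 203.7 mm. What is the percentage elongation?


Elongation = (Lf - L0) / L0 * 100
= (203.7 - 46.3) / 46.3 * 100
= 157.4 / 46.3 * 100
= 340.0%

340.0%


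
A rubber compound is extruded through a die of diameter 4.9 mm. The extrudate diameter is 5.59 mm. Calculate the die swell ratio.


Die swell ratio = D_extrudate / D_die
= 5.59 / 4.9
= 1.141

Die swell = 1.141


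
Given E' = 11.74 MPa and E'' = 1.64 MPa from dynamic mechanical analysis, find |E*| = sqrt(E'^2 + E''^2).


|E*| = sqrt(E'^2 + E''^2)
= sqrt(11.74^2 + 1.64^2)
= sqrt(137.8276 + 2.6896)
= 11.854 MPa

11.854 MPa


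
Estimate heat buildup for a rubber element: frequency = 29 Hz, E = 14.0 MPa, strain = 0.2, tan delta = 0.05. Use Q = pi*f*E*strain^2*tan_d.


Q = pi * f * E * strain^2 * tan_d
= pi * 29 * 14.0 * 0.2^2 * 0.05
= pi * 29 * 14.0 * 0.0400 * 0.05
= 2.5510

Q = 2.5510


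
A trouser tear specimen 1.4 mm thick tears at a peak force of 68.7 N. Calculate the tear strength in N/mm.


Tear strength = force / thickness
= 68.7 / 1.4
= 49.07 N/mm

49.07 N/mm


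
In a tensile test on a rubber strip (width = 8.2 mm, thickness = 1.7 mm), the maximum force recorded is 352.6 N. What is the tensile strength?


Area = width * thickness = 8.2 * 1.7 = 13.94 mm^2
TS = force / area = 352.6 / 13.94 = 25.29 MPa

25.29 MPa


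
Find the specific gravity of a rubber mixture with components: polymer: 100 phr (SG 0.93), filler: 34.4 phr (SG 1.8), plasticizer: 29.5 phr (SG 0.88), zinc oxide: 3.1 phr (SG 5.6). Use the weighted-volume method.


Sum of weights = 167.0
Volume contributions:
  polymer: 100/0.93 = 107.5269
  filler: 34.4/1.8 = 19.1111
  plasticizer: 29.5/0.88 = 33.5227
  zinc oxide: 3.1/5.6 = 0.5536
Sum of volumes = 160.7143
SG = 167.0 / 160.7143 = 1.039

SG = 1.039


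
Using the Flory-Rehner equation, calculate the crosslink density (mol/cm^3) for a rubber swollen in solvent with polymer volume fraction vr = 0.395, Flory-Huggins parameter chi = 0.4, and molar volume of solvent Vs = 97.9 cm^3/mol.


ln(1 - vr) = ln(1 - 0.395) = -0.5025
Numerator = -((-0.5025) + 0.395 + 0.4 * 0.395^2) = 0.0451
Denominator = 97.9 * (0.395^(1/3) - 0.395/2) = 52.4963
nu = 0.0451 / 52.4963 = 8.5943e-04 mol/cm^3

8.5943e-04 mol/cm^3


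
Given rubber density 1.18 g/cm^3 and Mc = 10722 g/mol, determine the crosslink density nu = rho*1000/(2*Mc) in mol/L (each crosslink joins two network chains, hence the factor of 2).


nu = rho * 1000 / (2 * Mc)
nu = 1.18 * 1000 / (2 * 10722)
nu = 1180.0 / 21444
nu = 0.0550 mol/L

0.0550 mol/L


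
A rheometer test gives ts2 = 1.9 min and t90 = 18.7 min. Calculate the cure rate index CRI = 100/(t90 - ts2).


CRI = 100 / (t90 - ts2)
= 100 / (18.7 - 1.9)
= 100 / 16.8
= 5.95 min^-1

5.95 min^-1


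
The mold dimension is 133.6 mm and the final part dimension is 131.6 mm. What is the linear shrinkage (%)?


Shrinkage = (mold - part) / mold * 100
= (133.6 - 131.6) / 133.6 * 100
= 2.0 / 133.6 * 100
= 1.5%

1.5%


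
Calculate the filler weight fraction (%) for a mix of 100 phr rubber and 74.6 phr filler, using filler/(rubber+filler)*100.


Filler % = filler / (rubber + filler) * 100
= 74.6 / (100 + 74.6) * 100
= 74.6 / 174.6 * 100
= 42.73%

42.73%


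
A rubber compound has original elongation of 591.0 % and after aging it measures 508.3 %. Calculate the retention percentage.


Retention = aged / original * 100
= 508.3 / 591.0 * 100
= 86.0%

86.0%


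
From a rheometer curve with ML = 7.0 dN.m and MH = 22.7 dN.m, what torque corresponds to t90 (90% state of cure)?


M90 = ML + 0.9 * (MH - ML)
M90 = 7.0 + 0.9 * (22.7 - 7.0)
M90 = 7.0 + 0.9 * 15.7
M90 = 21.13 dN.m

21.13 dN.m


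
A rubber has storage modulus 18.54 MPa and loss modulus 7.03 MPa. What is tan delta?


tan delta = E'' / E'
= 7.03 / 18.54
= 0.3792

tan delta = 0.3792


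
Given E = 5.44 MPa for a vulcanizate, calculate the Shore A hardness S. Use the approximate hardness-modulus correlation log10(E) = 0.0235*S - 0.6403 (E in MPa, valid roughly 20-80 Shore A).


log10(E) = 0.0235*S - 0.6403  =>  S = (log10(E) + 0.6403) / 0.0235
log10(5.44) = 0.735599
S = (0.735599 + 0.6403) / 0.0235 = 1.375899 / 0.0235
S = 58.5

Shore A = 58.5


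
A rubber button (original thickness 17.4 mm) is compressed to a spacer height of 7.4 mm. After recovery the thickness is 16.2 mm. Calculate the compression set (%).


CS = (t0 - recovered) / (t0 - ts) * 100
= (17.4 - 16.2) / (17.4 - 7.4) * 100
= 1.2 / 10.0 * 100
= 12.0%

12.0%


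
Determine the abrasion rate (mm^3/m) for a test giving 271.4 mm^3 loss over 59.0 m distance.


Rate = volume_loss / distance
= 271.4 / 59.0
= 4.6 mm^3/m

4.6 mm^3/m


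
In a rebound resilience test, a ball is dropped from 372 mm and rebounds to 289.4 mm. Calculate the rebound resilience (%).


Resilience = h_rebound / h_drop * 100
= 289.4 / 372 * 100
= 77.8%

77.8%


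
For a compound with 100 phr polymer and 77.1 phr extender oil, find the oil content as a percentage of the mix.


Oil % = oil / (100 + oil) * 100
= 77.1 / (100 + 77.1) * 100
= 77.1 / 177.1 * 100
= 43.53%

43.53%


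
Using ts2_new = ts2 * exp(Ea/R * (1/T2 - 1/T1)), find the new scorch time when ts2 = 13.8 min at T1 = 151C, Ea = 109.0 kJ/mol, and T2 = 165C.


Convert temperatures: T1 = 151 + 273.15 = 424.15 K, T2 = 165 + 273.15 = 438.15 K
ts2_new = 13.8 * exp(109000 / 8.314 * (1/438.15 - 1/424.15))
1/T2 - 1/T1 = -7.5333e-05
ts2_new = 5.14 min

5.14 min


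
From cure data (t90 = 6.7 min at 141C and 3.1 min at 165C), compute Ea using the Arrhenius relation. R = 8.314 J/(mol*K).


T1 = 414.15 K, T2 = 438.15 K
1/T1 - 1/T2 = 1.3226e-04
ln(t1/t2) = ln(6.7/3.1) = 0.7707
Ea = 8.314 * 0.7707 / 1.3226e-04 = 48447.0871 J/mol
Ea = 48.45 kJ/mol

48.45 kJ/mol


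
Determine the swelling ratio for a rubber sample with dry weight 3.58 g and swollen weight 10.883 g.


Q = W_swollen / W_dry
Q = 10.883 / 3.58
Q = 3.04

Q = 3.04


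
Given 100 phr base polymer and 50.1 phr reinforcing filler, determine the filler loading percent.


Filler % = filler / (rubber + filler) * 100
= 50.1 / (100 + 50.1) * 100
= 50.1 / 150.1 * 100
= 33.38%

33.38%


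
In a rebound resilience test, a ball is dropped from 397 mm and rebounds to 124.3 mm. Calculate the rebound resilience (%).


Resilience = h_rebound / h_drop * 100
= 124.3 / 397 * 100
= 31.3%

31.3%


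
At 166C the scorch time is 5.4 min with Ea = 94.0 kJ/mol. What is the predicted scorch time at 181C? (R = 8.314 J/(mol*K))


Convert temperatures: T1 = 166 + 273.15 = 439.15 K, T2 = 181 + 273.15 = 454.15 K
ts2_new = 5.4 * exp(94000 / 8.314 * (1/454.15 - 1/439.15))
1/T2 - 1/T1 = -7.5211e-05
ts2_new = 2.31 min

2.31 min


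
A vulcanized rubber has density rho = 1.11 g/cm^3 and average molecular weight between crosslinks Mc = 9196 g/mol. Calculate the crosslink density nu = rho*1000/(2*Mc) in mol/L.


nu = rho * 1000 / (2 * Mc)
nu = 1.11 * 1000 / (2 * 9196)
nu = 1110.0 / 18392
nu = 0.0604 mol/L

0.0604 mol/L


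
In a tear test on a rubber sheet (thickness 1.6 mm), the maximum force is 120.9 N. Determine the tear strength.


Tear strength = force / thickness
= 120.9 / 1.6
= 75.56 N/mm

75.56 N/mm


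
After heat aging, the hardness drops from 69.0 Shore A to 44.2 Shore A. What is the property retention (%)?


Retention = aged / original * 100
= 44.2 / 69.0 * 100
= 64.1%

64.1%


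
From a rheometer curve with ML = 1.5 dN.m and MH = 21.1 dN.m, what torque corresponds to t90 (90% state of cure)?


M90 = ML + 0.9 * (MH - ML)
M90 = 1.5 + 0.9 * (21.1 - 1.5)
M90 = 1.5 + 0.9 * 19.6
M90 = 19.14 dN.m

19.14 dN.m


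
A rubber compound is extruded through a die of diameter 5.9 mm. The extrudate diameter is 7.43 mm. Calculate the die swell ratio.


Die swell ratio = D_extrudate / D_die
= 7.43 / 5.9
= 1.259

Die swell = 1.259


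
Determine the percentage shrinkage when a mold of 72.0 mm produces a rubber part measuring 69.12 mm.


Shrinkage = (mold - part) / mold * 100
= (72.0 - 69.12) / 72.0 * 100
= 2.88 / 72.0 * 100
= 4.0%

4.0%


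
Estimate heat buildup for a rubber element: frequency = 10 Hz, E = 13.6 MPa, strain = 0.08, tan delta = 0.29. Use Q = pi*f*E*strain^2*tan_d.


Q = pi * f * E * strain^2 * tan_d
= pi * 10 * 13.6 * 0.08^2 * 0.29
= pi * 10 * 13.6 * 0.0064 * 0.29
= 0.7930

Q = 0.7930


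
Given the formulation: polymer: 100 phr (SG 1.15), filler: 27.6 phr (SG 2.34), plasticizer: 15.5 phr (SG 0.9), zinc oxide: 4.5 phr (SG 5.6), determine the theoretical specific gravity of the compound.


Sum of weights = 147.6
Volume contributions:
  polymer: 100/1.15 = 86.9565
  filler: 27.6/2.34 = 11.7949
  plasticizer: 15.5/0.9 = 17.2222
  zinc oxide: 4.5/5.6 = 0.8036
Sum of volumes = 116.7772
SG = 147.6 / 116.7772 = 1.264

SG = 1.264


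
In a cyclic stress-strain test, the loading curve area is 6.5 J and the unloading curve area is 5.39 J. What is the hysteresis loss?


Hysteresis loss = loading - unloading
= 6.5 - 5.39
= 1.11 J

1.11 J


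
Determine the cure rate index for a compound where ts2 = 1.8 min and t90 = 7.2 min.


CRI = 100 / (t90 - ts2)
= 100 / (7.2 - 1.8)
= 100 / 5.4
= 18.52 min^-1

18.52 min^-1


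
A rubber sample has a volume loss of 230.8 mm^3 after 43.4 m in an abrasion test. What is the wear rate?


Rate = volume_loss / distance
= 230.8 / 43.4
= 5.318 mm^3/m

5.318 mm^3/m


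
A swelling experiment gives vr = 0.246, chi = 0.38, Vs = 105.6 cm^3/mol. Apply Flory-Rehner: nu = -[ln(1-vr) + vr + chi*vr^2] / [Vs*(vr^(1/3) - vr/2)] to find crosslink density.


ln(1 - vr) = ln(1 - 0.246) = -0.2824
Numerator = -((-0.2824) + 0.246 + 0.38 * 0.246^2) = 0.0134
Denominator = 105.6 * (0.246^(1/3) - 0.246/2) = 53.1783
nu = 0.0134 / 53.1783 = 2.5136e-04 mol/cm^3

2.5136e-04 mol/cm^3


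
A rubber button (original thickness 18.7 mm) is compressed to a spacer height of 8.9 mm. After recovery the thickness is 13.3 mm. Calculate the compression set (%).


CS = (t0 - recovered) / (t0 - ts) * 100
= (18.7 - 13.3) / (18.7 - 8.9) * 100
= 5.4 / 9.8 * 100
= 55.1%

55.1%


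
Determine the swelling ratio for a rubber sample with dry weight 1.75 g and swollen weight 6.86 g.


Q = W_swollen / W_dry
Q = 6.86 / 1.75
Q = 3.92

Q = 3.92


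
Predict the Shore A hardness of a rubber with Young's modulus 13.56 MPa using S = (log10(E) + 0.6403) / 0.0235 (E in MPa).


log10(E) = 0.0235*S - 0.6403  =>  S = (log10(E) + 0.6403) / 0.0235
log10(13.56) = 1.132260
S = (1.132260 + 0.6403) / 0.0235 = 1.772560 / 0.0235
S = 75.4

Shore A = 75.4


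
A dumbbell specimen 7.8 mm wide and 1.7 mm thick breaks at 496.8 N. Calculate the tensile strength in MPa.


Area = width * thickness = 7.8 * 1.7 = 13.26 mm^2
TS = force / area = 496.8 / 13.26 = 37.47 MPa

37.47 MPa


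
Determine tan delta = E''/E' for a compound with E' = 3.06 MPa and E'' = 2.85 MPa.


tan delta = E'' / E'
= 2.85 / 3.06
= 0.9314

tan delta = 0.9314


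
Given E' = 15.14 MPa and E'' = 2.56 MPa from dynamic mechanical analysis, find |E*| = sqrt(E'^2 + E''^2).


|E*| = sqrt(E'^2 + E''^2)
= sqrt(15.14^2 + 2.56^2)
= sqrt(229.2196 + 6.5536)
= 15.355 MPa

15.355 MPa


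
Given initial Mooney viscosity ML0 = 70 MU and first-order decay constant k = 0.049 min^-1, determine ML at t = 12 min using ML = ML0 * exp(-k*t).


ML = ML0 * exp(-k * t)
ML = 70 * exp(-0.049 * 12)
ML = 70 * 0.5554
ML = 38.88 MU

38.88 MU


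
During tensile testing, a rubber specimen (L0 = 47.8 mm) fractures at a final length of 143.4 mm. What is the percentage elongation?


Elongation = (Lf - L0) / L0 * 100
= (143.4 - 47.8) / 47.8 * 100
= 95.6 / 47.8 * 100
= 200.0%

200.0%


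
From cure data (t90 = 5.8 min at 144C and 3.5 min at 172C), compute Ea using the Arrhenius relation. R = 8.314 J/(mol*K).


T1 = 417.15 K, T2 = 445.15 K
1/T1 - 1/T2 = 1.5079e-04
ln(t1/t2) = ln(5.8/3.5) = 0.5051
Ea = 8.314 * 0.5051 / 1.5079e-04 = 27849.9000 J/mol
Ea = 27.85 kJ/mol

27.85 kJ/mol


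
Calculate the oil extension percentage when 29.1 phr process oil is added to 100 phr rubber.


Oil % = oil / (100 + oil) * 100
= 29.1 / (100 + 29.1) * 100
= 29.1 / 129.1 * 100
= 22.54%

22.54%


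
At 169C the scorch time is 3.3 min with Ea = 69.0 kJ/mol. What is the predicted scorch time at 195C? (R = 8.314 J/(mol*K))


Convert temperatures: T1 = 169 + 273.15 = 442.15 K, T2 = 195 + 273.15 = 468.15 K
ts2_new = 3.3 * exp(69000 / 8.314 * (1/468.15 - 1/442.15))
1/T2 - 1/T1 = -1.2561e-04
ts2_new = 1.16 min

1.16 min


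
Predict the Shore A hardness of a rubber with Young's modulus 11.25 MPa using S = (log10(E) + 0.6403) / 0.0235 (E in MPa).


log10(E) = 0.0235*S - 0.6403  =>  S = (log10(E) + 0.6403) / 0.0235
log10(11.25) = 1.051153
S = (1.051153 + 0.6403) / 0.0235 = 1.691453 / 0.0235
S = 72.0

Shore A = 72.0


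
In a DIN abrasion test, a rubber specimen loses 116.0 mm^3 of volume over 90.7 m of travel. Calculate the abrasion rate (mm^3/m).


Rate = volume_loss / distance
= 116.0 / 90.7
= 1.279 mm^3/m

1.279 mm^3/m


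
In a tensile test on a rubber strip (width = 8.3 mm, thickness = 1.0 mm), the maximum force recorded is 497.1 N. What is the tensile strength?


Area = width * thickness = 8.3 * 1.0 = 8.3 mm^2
TS = force / area = 497.1 / 8.3 = 59.89 MPa

59.89 MPa


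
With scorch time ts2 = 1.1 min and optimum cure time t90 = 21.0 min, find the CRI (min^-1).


CRI = 100 / (t90 - ts2)
= 100 / (21.0 - 1.1)
= 100 / 19.9
= 5.03 min^-1

5.03 min^-1


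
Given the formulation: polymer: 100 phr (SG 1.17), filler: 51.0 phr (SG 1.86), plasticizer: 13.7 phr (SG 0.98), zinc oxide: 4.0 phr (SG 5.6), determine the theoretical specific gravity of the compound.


Sum of weights = 168.7
Volume contributions:
  polymer: 100/1.17 = 85.4701
  filler: 51.0/1.86 = 27.4194
  plasticizer: 13.7/0.98 = 13.9796
  zinc oxide: 4.0/5.6 = 0.7143
Sum of volumes = 127.5833
SG = 168.7 / 127.5833 = 1.322

SG = 1.322


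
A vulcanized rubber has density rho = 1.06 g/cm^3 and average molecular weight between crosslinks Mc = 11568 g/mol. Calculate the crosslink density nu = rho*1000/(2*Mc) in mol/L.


nu = rho * 1000 / (2 * Mc)
nu = 1.06 * 1000 / (2 * 11568)
nu = 1060.0 / 23136
nu = 0.0458 mol/L

0.0458 mol/L


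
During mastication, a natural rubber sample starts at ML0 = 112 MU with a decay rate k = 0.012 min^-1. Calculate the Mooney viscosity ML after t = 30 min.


ML = ML0 * exp(-k * t)
ML = 112 * exp(-0.012 * 30)
ML = 112 * 0.6977
ML = 78.14 MU

78.14 MU


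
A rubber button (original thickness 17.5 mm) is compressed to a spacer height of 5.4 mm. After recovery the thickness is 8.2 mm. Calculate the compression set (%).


CS = (t0 - recovered) / (t0 - ts) * 100
= (17.5 - 8.2) / (17.5 - 5.4) * 100
= 9.3 / 12.1 * 100
= 76.9%

76.9%


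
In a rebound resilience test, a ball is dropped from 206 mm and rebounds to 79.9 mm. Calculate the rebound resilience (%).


Resilience = h_rebound / h_drop * 100
= 79.9 / 206 * 100
= 38.8%

38.8%


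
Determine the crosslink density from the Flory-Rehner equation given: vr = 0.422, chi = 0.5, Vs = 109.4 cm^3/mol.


ln(1 - vr) = ln(1 - 0.422) = -0.5482
Numerator = -((-0.5482) + 0.422 + 0.5 * 0.422^2) = 0.0371
Denominator = 109.4 * (0.422^(1/3) - 0.422/2) = 58.9747
nu = 0.0371 / 58.9747 = 6.2975e-04 mol/cm^3

6.2975e-04 mol/cm^3


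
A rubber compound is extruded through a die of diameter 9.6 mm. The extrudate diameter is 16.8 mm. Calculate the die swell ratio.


Die swell ratio = D_extrudate / D_die
= 16.8 / 9.6
= 1.75

Die swell = 1.75


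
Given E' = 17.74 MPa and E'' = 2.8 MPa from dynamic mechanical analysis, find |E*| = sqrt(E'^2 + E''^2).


|E*| = sqrt(E'^2 + E''^2)
= sqrt(17.74^2 + 2.8^2)
= sqrt(314.7076 + 7.8400)
= 17.96 MPa

17.96 MPa


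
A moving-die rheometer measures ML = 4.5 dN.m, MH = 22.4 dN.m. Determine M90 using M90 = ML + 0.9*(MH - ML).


M90 = ML + 0.9 * (MH - ML)
M90 = 4.5 + 0.9 * (22.4 - 4.5)
M90 = 4.5 + 0.9 * 17.9
M90 = 20.61 dN.m

20.61 dN.m


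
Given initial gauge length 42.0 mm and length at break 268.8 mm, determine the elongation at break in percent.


Elongation = (Lf - L0) / L0 * 100
= (268.8 - 42.0) / 42.0 * 100
= 226.8 / 42.0 * 100
= 540.0%

540.0%


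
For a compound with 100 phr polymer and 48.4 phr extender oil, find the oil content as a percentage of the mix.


Oil % = oil / (100 + oil) * 100
= 48.4 / (100 + 48.4) * 100
= 48.4 / 148.4 * 100
= 32.61%

32.61%


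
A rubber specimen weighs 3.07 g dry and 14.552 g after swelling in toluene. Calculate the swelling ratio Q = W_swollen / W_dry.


Q = W_swollen / W_dry
Q = 14.552 / 3.07
Q = 4.74

Q = 4.74


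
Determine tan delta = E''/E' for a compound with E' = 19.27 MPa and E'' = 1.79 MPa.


tan delta = E'' / E'
= 1.79 / 19.27
= 0.0929

tan delta = 0.0929


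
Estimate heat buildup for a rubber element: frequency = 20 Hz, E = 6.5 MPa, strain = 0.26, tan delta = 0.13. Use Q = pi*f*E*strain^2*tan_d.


Q = pi * f * E * strain^2 * tan_d
= pi * 20 * 6.5 * 0.26^2 * 0.13
= pi * 20 * 6.5 * 0.0676 * 0.13
= 3.5891

Q = 3.5891


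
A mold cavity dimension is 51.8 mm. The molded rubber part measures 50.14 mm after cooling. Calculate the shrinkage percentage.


Shrinkage = (mold - part) / mold * 100
= (51.8 - 50.14) / 51.8 * 100
= 1.66 / 51.8 * 100
= 3.2%

3.2%


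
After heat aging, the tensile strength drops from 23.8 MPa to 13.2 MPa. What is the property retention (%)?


Retention = aged / original * 100
= 13.2 / 23.8 * 100
= 55.5%

55.5%


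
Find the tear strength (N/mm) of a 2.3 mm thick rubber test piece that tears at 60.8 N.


Tear strength = force / thickness
= 60.8 / 2.3
= 26.43 N/mm

26.43 N/mm


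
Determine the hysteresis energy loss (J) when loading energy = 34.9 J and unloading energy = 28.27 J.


Hysteresis loss = loading - unloading
= 34.9 - 28.27
= 6.63 J

6.63 J


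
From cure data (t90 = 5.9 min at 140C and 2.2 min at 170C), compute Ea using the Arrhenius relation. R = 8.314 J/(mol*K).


T1 = 413.15 K, T2 = 443.15 K
1/T1 - 1/T2 = 1.6386e-04
ln(t1/t2) = ln(5.9/2.2) = 0.9865
Ea = 8.314 * 0.9865 / 1.6386e-04 = 50054.3885 J/mol
Ea = 50.05 kJ/mol

50.05 kJ/mol


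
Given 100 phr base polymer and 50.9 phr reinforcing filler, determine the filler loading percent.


Filler % = filler / (rubber + filler) * 100
= 50.9 / (100 + 50.9) * 100
= 50.9 / 150.9 * 100
= 33.73%

33.73%


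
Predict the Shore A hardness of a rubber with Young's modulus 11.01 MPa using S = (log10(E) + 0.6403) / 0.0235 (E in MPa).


log10(E) = 0.0235*S - 0.6403  =>  S = (log10(E) + 0.6403) / 0.0235
log10(11.01) = 1.041787
S = (1.041787 + 0.6403) / 0.0235 = 1.682087 / 0.0235
S = 71.6

Shore A = 71.6


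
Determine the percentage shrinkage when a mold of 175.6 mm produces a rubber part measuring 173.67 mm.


Shrinkage = (mold - part) / mold * 100
= (175.6 - 173.67) / 175.6 * 100
= 1.93 / 175.6 * 100
= 1.1%

1.1%


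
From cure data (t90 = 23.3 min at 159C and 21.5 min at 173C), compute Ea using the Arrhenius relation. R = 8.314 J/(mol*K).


T1 = 432.15 K, T2 = 446.15 K
1/T1 - 1/T2 = 7.2613e-05
ln(t1/t2) = ln(23.3/21.5) = 0.0804
Ea = 8.314 * 0.0804 / 7.2613e-05 = 9205.6773 J/mol
Ea = 9.21 kJ/mol

9.21 kJ/mol


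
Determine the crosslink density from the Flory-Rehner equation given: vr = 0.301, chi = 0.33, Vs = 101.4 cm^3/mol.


ln(1 - vr) = ln(1 - 0.301) = -0.3581
Numerator = -((-0.3581) + 0.301 + 0.33 * 0.301^2) = 0.0272
Denominator = 101.4 * (0.301^(1/3) - 0.301/2) = 52.6951
nu = 0.0272 / 52.6951 = 5.1629e-04 mol/cm^3

5.1629e-04 mol/cm^3


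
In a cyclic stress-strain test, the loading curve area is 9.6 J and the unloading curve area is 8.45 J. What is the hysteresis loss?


Hysteresis loss = loading - unloading
= 9.6 - 8.45
= 1.15 J

1.15 J


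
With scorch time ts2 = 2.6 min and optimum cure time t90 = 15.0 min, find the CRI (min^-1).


CRI = 100 / (t90 - ts2)
= 100 / (15.0 - 2.6)
= 100 / 12.4
= 8.06 min^-1

8.06 min^-1


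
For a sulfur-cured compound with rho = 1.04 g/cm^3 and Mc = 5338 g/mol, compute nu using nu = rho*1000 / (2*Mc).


nu = rho * 1000 / (2 * Mc)
nu = 1.04 * 1000 / (2 * 5338)
nu = 1040.0 / 10676
nu = 0.0974 mol/L

0.0974 mol/L


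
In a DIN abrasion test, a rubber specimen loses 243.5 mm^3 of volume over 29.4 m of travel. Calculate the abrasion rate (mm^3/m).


Rate = volume_loss / distance
= 243.5 / 29.4
= 8.282 mm^3/m

8.282 mm^3/m


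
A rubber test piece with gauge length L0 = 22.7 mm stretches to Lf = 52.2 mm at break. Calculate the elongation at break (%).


Elongation = (Lf - L0) / L0 * 100
= (52.2 - 22.7) / 22.7 * 100
= 29.5 / 22.7 * 100
= 130.0%

130.0%


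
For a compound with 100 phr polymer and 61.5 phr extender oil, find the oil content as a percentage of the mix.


Oil % = oil / (100 + oil) * 100
= 61.5 / (100 + 61.5) * 100
= 61.5 / 161.5 * 100
= 38.08%

38.08%


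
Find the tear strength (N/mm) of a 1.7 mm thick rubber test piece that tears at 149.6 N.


Tear strength = force / thickness
= 149.6 / 1.7
= 88.0 N/mm

88.0 N/mm


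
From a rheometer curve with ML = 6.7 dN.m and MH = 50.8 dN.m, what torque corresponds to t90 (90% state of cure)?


M90 = ML + 0.9 * (MH - ML)
M90 = 6.7 + 0.9 * (50.8 - 6.7)
M90 = 6.7 + 0.9 * 44.1
M90 = 46.39 dN.m

46.39 dN.m


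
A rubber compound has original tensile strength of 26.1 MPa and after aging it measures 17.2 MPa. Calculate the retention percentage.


Retention = aged / original * 100
= 17.2 / 26.1 * 100
= 65.9%

65.9%


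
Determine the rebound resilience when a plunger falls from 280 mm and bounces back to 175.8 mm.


Resilience = h_rebound / h_drop * 100
= 175.8 / 280 * 100
= 62.8%

62.8%


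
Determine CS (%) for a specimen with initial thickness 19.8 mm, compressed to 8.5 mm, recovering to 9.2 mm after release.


CS = (t0 - recovered) / (t0 - ts) * 100
= (19.8 - 9.2) / (19.8 - 8.5) * 100
= 10.6 / 11.3 * 100
= 93.8%

93.8%


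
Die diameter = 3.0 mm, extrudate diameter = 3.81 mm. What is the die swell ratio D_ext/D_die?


Die swell ratio = D_extrudate / D_die
= 3.81 / 3.0
= 1.27

Die swell = 1.27


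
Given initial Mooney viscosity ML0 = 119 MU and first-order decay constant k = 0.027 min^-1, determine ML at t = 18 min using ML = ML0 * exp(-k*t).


ML = ML0 * exp(-k * t)
ML = 119 * exp(-0.027 * 18)
ML = 119 * 0.6151
ML = 73.19 MU

73.19 MU


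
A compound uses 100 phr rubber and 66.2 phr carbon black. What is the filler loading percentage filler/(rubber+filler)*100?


Filler % = filler / (rubber + filler) * 100
= 66.2 / (100 + 66.2) * 100
= 66.2 / 166.2 * 100
= 39.83%

39.83%


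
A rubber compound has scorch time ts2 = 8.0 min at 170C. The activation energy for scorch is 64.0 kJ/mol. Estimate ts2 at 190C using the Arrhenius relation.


Convert temperatures: T1 = 170 + 273.15 = 443.15 K, T2 = 190 + 273.15 = 463.15 K
ts2_new = 8.0 * exp(64000 / 8.314 * (1/463.15 - 1/443.15))
1/T2 - 1/T1 = -9.7445e-05
ts2_new = 3.78 min

3.78 min


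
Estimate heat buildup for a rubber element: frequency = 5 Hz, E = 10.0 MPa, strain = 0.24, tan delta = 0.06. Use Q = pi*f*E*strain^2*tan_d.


Q = pi * f * E * strain^2 * tan_d
= pi * 5 * 10.0 * 0.24^2 * 0.06
= pi * 5 * 10.0 * 0.0576 * 0.06
= 0.5429

Q = 0.5429


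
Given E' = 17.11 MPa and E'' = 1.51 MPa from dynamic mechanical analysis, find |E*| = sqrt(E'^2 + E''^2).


|E*| = sqrt(E'^2 + E''^2)
= sqrt(17.11^2 + 1.51^2)
= sqrt(292.7521 + 2.2801)
= 17.177 MPa

17.177 MPa


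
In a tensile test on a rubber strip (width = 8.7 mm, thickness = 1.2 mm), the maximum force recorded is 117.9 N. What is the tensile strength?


Area = width * thickness = 8.7 * 1.2 = 10.44 mm^2
TS = force / area = 117.9 / 10.44 = 11.29 MPa

11.29 MPa


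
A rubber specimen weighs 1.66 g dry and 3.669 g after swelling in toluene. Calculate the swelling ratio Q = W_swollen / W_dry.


Q = W_swollen / W_dry
Q = 3.669 / 1.66
Q = 2.21

Q = 2.21


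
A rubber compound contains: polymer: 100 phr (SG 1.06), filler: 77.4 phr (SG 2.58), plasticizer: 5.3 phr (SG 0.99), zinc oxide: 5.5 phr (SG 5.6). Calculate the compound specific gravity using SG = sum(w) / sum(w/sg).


Sum of weights = 188.2
Volume contributions:
  polymer: 100/1.06 = 94.3396
  filler: 77.4/2.58 = 30.0000
  plasticizer: 5.3/0.99 = 5.3535
  zinc oxide: 5.5/5.6 = 0.9821
Sum of volumes = 130.6753
SG = 188.2 / 130.6753 = 1.44

SG = 1.44


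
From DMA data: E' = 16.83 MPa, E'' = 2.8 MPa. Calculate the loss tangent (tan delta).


tan delta = E'' / E'
= 2.8 / 16.83
= 0.1664

tan delta = 0.1664


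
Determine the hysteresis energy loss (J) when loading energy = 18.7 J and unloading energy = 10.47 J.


Hysteresis loss = loading - unloading
= 18.7 - 10.47
= 8.23 J

8.23 J


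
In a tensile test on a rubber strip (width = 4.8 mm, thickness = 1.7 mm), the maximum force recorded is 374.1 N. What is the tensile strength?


Area = width * thickness = 4.8 * 1.7 = 8.16 mm^2
TS = force / area = 374.1 / 8.16 = 45.85 MPa

45.85 MPa


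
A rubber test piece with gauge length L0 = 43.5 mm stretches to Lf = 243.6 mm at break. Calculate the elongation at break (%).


Elongation = (Lf - L0) / L0 * 100
= (243.6 - 43.5) / 43.5 * 100
= 200.1 / 43.5 * 100
= 460.0%

460.0%


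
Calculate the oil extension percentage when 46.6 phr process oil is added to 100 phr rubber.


Oil % = oil / (100 + oil) * 100
= 46.6 / (100 + 46.6) * 100
= 46.6 / 146.6 * 100
= 31.79%

31.79%


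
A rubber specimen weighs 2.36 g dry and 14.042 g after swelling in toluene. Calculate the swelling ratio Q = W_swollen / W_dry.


Q = W_swollen / W_dry
Q = 14.042 / 2.36
Q = 5.95

Q = 5.95


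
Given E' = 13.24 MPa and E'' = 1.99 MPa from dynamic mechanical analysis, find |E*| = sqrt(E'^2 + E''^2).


|E*| = sqrt(E'^2 + E''^2)
= sqrt(13.24^2 + 1.99^2)
= sqrt(175.2976 + 3.9601)
= 13.389 MPa

13.389 MPa


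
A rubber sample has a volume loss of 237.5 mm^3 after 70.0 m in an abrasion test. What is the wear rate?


Rate = volume_loss / distance
= 237.5 / 70.0
= 3.393 mm^3/m

3.393 mm^3/m


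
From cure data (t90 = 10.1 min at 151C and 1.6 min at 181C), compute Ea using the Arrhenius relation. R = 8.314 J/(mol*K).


T1 = 424.15 K, T2 = 454.15 K
1/T1 - 1/T2 = 1.5574e-04
ln(t1/t2) = ln(10.1/1.6) = 1.8425
Ea = 8.314 * 1.8425 / 1.5574e-04 = 98360.9118 J/mol
Ea = 98.36 kJ/mol

98.36 kJ/mol


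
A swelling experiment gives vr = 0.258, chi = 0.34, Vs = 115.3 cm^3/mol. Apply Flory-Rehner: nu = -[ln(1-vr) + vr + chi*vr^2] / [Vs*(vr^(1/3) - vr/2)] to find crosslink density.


ln(1 - vr) = ln(1 - 0.258) = -0.2984
Numerator = -((-0.2984) + 0.258 + 0.34 * 0.258^2) = 0.0178
Denominator = 115.3 * (0.258^(1/3) - 0.258/2) = 58.5274
nu = 0.0178 / 58.5274 = 3.0369e-04 mol/cm^3

3.0369e-04 mol/cm^3


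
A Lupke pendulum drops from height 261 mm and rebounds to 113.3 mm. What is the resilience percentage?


Resilience = h_rebound / h_drop * 100
= 113.3 / 261 * 100
= 43.4%

43.4%


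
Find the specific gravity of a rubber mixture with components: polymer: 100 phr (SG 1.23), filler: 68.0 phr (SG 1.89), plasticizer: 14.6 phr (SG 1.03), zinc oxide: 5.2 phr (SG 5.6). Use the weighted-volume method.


Sum of weights = 187.8
Volume contributions:
  polymer: 100/1.23 = 81.3008
  filler: 68.0/1.89 = 35.9788
  plasticizer: 14.6/1.03 = 14.1748
  zinc oxide: 5.2/5.6 = 0.9286
Sum of volumes = 132.3830
SG = 187.8 / 132.3830 = 1.419

SG = 1.419


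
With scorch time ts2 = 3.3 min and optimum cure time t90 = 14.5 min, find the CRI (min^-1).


CRI = 100 / (t90 - ts2)
= 100 / (14.5 - 3.3)
= 100 / 11.2
= 8.93 min^-1

8.93 min^-1


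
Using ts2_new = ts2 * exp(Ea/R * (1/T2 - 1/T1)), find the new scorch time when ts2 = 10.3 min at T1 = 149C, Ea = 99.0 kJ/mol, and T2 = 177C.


Convert temperatures: T1 = 149 + 273.15 = 422.15 K, T2 = 177 + 273.15 = 450.15 K
ts2_new = 10.3 * exp(99000 / 8.314 * (1/450.15 - 1/422.15))
1/T2 - 1/T1 = -1.4734e-04
ts2_new = 1.78 min

1.78 min


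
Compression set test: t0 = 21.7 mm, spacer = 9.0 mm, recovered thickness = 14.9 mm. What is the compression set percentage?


CS = (t0 - recovered) / (t0 - ts) * 100
= (21.7 - 14.9) / (21.7 - 9.0) * 100
= 6.8 / 12.7 * 100
= 53.5%

53.5%


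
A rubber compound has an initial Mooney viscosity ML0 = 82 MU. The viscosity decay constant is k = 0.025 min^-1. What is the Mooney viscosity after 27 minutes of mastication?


ML = ML0 * exp(-k * t)
ML = 82 * exp(-0.025 * 27)
ML = 82 * 0.5092
ML = 41.75 MU

41.75 MU


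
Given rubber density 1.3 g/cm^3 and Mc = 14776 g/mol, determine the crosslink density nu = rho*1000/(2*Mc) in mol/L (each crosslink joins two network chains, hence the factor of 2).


nu = rho * 1000 / (2 * Mc)
nu = 1.3 * 1000 / (2 * 14776)
nu = 1300.0 / 29552
nu = 0.0440 mol/L

0.0440 mol/L


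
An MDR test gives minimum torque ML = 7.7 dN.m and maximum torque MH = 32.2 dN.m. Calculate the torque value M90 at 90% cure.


M90 = ML + 0.9 * (MH - ML)
M90 = 7.7 + 0.9 * (32.2 - 7.7)
M90 = 7.7 + 0.9 * 24.5
M90 = 29.75 dN.m

29.75 dN.m


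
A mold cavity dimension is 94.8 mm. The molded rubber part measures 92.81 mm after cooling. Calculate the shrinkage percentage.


Shrinkage = (mold - part) / mold * 100
= (94.8 - 92.81) / 94.8 * 100
= 1.99 / 94.8 * 100
= 2.1%

2.1%


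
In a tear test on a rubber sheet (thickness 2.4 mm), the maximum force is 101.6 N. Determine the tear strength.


Tear strength = force / thickness
= 101.6 / 2.4
= 42.33 N/mm

42.33 N/mm


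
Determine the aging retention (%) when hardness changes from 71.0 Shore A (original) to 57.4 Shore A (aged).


Retention = aged / original * 100
= 57.4 / 71.0 * 100
= 80.8%

80.8%


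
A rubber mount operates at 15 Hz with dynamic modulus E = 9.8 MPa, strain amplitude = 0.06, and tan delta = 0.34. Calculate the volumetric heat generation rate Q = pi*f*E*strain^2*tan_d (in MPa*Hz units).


Q = pi * f * E * strain^2 * tan_d
= pi * 15 * 9.8 * 0.06^2 * 0.34
= pi * 15 * 9.8 * 0.0036 * 0.34
= 0.5653

Q = 0.5653


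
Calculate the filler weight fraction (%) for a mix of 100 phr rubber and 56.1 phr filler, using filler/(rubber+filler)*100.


Filler % = filler / (rubber + filler) * 100
= 56.1 / (100 + 56.1) * 100
= 56.1 / 156.1 * 100
= 35.94%

35.94%


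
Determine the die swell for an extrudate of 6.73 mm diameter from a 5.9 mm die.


Die swell ratio = D_extrudate / D_die
= 6.73 / 5.9
= 1.141

Die swell = 1.141


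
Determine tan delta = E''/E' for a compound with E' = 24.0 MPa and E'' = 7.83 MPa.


tan delta = E'' / E'
= 7.83 / 24.0
= 0.3262

tan delta = 0.3262


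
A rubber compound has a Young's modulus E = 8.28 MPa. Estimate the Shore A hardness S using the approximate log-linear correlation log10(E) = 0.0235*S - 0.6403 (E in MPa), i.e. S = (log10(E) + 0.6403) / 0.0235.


log10(E) = 0.0235*S - 0.6403  =>  S = (log10(E) + 0.6403) / 0.0235
log10(8.28) = 0.918030
S = (0.918030 + 0.6403) / 0.0235 = 1.558330 / 0.0235
S = 66.3

Shore A = 66.3


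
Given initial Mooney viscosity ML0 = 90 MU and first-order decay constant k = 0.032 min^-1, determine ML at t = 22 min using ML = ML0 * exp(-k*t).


ML = ML0 * exp(-k * t)
ML = 90 * exp(-0.032 * 22)
ML = 90 * 0.4946
ML = 44.51 MU

44.51 MU


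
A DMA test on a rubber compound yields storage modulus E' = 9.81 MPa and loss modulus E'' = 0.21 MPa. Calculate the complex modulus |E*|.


|E*| = sqrt(E'^2 + E''^2)
= sqrt(9.81^2 + 0.21^2)
= sqrt(96.2361 + 0.0441)
= 9.812 MPa

9.812 MPa


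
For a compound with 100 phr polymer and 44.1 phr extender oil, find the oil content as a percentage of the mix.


Oil % = oil / (100 + oil) * 100
= 44.1 / (100 + 44.1) * 100
= 44.1 / 144.1 * 100
= 30.6%

30.6%


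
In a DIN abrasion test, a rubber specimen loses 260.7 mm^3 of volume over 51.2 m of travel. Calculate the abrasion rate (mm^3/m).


Rate = volume_loss / distance
= 260.7 / 51.2
= 5.092 mm^3/m

5.092 mm^3/m


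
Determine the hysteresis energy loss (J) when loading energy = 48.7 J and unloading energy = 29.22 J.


Hysteresis loss = loading - unloading
= 48.7 - 29.22
= 19.48 J

19.48 J


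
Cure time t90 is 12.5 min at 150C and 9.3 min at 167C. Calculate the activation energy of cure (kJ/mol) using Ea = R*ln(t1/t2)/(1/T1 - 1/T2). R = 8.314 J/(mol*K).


T1 = 423.15 K, T2 = 440.15 K
1/T1 - 1/T2 = 9.1275e-05
ln(t1/t2) = ln(12.5/9.3) = 0.2957
Ea = 8.314 * 0.2957 / 9.1275e-05 = 26935.7080 J/mol
Ea = 26.94 kJ/mol

26.94 kJ/mol


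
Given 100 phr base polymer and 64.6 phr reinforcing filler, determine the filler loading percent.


Filler % = filler / (rubber + filler) * 100
= 64.6 / (100 + 64.6) * 100
= 64.6 / 164.6 * 100
= 39.25%

39.25%


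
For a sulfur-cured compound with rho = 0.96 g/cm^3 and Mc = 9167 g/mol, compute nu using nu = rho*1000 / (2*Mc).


nu = rho * 1000 / (2 * Mc)
nu = 0.96 * 1000 / (2 * 9167)
nu = 960.0 / 18334
nu = 0.0524 mol/L

0.0524 mol/L


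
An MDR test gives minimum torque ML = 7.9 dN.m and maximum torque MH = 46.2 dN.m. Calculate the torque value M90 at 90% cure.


M90 = ML + 0.9 * (MH - ML)
M90 = 7.9 + 0.9 * (46.2 - 7.9)
M90 = 7.9 + 0.9 * 38.3
M90 = 42.37 dN.m

42.37 dN.m


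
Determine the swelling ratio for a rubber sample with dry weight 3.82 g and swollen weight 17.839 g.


Q = W_swollen / W_dry
Q = 17.839 / 3.82
Q = 4.67

Q = 4.67


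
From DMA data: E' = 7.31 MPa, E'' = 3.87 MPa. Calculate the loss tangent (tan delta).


tan delta = E'' / E'
= 3.87 / 7.31
= 0.5294

tan delta = 0.5294


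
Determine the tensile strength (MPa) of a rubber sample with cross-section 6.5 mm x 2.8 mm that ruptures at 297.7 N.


Area = width * thickness = 6.5 * 2.8 = 18.2 mm^2
TS = force / area = 297.7 / 18.2 = 16.36 MPa

16.36 MPa


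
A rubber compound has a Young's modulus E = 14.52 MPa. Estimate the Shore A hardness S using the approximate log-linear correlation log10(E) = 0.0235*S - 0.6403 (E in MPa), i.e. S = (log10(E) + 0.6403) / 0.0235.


log10(E) = 0.0235*S - 0.6403  =>  S = (log10(E) + 0.6403) / 0.0235
log10(14.52) = 1.161967
S = (1.161967 + 0.6403) / 0.0235 = 1.802267 / 0.0235
S = 76.7

Shore A = 76.7


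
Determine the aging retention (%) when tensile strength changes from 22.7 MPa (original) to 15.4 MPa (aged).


Retention = aged / original * 100
= 15.4 / 22.7 * 100
= 67.8%

67.8%


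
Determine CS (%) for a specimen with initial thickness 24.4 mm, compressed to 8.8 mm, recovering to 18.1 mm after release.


CS = (t0 - recovered) / (t0 - ts) * 100
= (24.4 - 18.1) / (24.4 - 8.8) * 100
= 6.3 / 15.6 * 100
= 40.4%

40.4%


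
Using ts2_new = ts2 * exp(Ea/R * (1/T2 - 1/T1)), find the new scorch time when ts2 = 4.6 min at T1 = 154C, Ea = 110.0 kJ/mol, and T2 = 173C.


Convert temperatures: T1 = 154 + 273.15 = 427.15 K, T2 = 173 + 273.15 = 446.15 K
ts2_new = 4.6 * exp(110000 / 8.314 * (1/446.15 - 1/427.15))
1/T2 - 1/T1 = -9.9699e-05
ts2_new = 1.23 min

1.23 min


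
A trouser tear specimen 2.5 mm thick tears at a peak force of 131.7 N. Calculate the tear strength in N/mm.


Tear strength = force / thickness
= 131.7 / 2.5
= 52.68 N/mm

52.68 N/mm


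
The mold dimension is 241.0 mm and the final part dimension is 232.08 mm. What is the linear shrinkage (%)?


Shrinkage = (mold - part) / mold * 100
= (241.0 - 232.08) / 241.0 * 100
= 8.92 / 241.0 * 100
= 3.7%

3.7%


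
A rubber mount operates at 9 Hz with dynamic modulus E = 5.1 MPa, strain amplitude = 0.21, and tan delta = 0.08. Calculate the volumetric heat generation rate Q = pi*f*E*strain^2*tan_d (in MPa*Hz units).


Q = pi * f * E * strain^2 * tan_d
= pi * 9 * 5.1 * 0.21^2 * 0.08
= pi * 9 * 5.1 * 0.0441 * 0.08
= 0.5087

Q = 0.5087


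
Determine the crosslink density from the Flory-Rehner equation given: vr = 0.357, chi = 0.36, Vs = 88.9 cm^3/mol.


ln(1 - vr) = ln(1 - 0.357) = -0.4416
Numerator = -((-0.4416) + 0.357 + 0.36 * 0.357^2) = 0.0387
Denominator = 88.9 * (0.357^(1/3) - 0.357/2) = 47.1968
nu = 0.0387 / 47.1968 = 8.2058e-04 mol/cm^3

8.2058e-04 mol/cm^3


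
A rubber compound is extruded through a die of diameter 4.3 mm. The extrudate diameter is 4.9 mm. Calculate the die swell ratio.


Die swell ratio = D_extrudate / D_die
= 4.9 / 4.3
= 1.14

Die swell = 1.14


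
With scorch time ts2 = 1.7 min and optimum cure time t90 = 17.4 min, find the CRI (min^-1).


CRI = 100 / (t90 - ts2)
= 100 / (17.4 - 1.7)
= 100 / 15.7
= 6.37 min^-1

6.37 min^-1


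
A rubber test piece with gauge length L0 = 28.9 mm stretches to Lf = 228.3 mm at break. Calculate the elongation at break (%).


Elongation = (Lf - L0) / L0 * 100
= (228.3 - 28.9) / 28.9 * 100
= 199.4 / 28.9 * 100
= 690.0%

690.0%


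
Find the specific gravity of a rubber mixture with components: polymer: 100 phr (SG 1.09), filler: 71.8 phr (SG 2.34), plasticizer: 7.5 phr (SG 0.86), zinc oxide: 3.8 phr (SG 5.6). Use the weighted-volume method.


Sum of weights = 183.1
Volume contributions:
  polymer: 100/1.09 = 91.7431
  filler: 71.8/2.34 = 30.6838
  plasticizer: 7.5/0.86 = 8.7209
  zinc oxide: 3.8/5.6 = 0.6786
Sum of volumes = 131.8264
SG = 183.1 / 131.8264 = 1.389

SG = 1.389


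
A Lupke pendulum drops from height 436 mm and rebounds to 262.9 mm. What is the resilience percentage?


Resilience = h_rebound / h_drop * 100
= 262.9 / 436 * 100
= 60.3%

60.3%


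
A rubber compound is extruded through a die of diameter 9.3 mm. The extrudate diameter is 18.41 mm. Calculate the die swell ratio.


Die swell ratio = D_extrudate / D_die
= 18.41 / 9.3
= 1.98

Die swell = 1.98


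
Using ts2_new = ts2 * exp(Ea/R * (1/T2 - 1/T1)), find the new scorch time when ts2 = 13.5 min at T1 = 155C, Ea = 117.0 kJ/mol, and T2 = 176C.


Convert temperatures: T1 = 155 + 273.15 = 428.15 K, T2 = 176 + 273.15 = 449.15 K
ts2_new = 13.5 * exp(117000 / 8.314 * (1/449.15 - 1/428.15))
1/T2 - 1/T1 = -1.0920e-04
ts2_new = 2.9 min

2.9 min


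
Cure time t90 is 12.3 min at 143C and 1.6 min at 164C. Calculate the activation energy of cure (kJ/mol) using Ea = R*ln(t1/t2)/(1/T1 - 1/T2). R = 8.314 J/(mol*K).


T1 = 416.15 K, T2 = 437.15 K
1/T1 - 1/T2 = 1.1544e-04
ln(t1/t2) = ln(12.3/1.6) = 2.0396
Ea = 8.314 * 2.0396 / 1.1544e-04 = 146897.7624 J/mol
Ea = 146.9 kJ/mol

146.9 kJ/mol


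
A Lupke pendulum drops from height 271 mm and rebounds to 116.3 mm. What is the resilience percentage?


Resilience = h_rebound / h_drop * 100
= 116.3 / 271 * 100
= 42.9%

42.9%
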